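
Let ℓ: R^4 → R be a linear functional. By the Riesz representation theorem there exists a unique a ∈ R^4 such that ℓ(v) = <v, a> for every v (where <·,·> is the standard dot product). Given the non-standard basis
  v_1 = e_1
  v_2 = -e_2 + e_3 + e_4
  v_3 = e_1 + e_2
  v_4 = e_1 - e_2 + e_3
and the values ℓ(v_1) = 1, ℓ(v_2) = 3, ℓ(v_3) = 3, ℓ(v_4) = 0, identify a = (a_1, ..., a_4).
a = (1, 2, 1, 4)

Write a = (a_1, ..., a_4) in the standard basis. For each basis vector v_i, ℓ(v_i) = <v_i, a> is a linear equation in the a_j's. Collect the n equations into a matrix system V a = ℓ, where row i of V is v_i (expressed in the standard basis). Since V is invertible (lower-triangular with 1s on the diagonal, up to permutation), solve by back-substitution:
  V =
[[1, 0, 0, 0],
 [0, -1, 1, 1],
 [1, 1, 0, 0],
 [1, -1, 1, 0]]
  V a = (1, 3, 3, 0)
Solving gives a = (1, 2, 1, 4).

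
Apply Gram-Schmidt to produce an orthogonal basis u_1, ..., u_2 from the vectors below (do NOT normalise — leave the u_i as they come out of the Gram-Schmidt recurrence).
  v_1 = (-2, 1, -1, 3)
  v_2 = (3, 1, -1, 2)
Orthogonal basis:
  u_1 = (-2, 1, -1, 3)
  u_2 = (49/15, 13/15, -13/15, 8/5)

Apply the Gram-Schmidt recurrence
  u_1 = v_1
  u_i = v_i − Σ_{j<i} ((v_i · u_j) / (u_j · u_j)) · u_j.

Step by step this gives:
  u_1 = (-2, 1, -1, 3)
  u_2 = (49/15, 13/15, -13/15, 8/5)

Orthogonality check:
  u_2 · u_1 = 0 (should be 0)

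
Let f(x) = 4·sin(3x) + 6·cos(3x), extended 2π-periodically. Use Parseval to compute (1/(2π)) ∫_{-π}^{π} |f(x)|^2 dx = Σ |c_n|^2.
Σ |c_n|^2 = 26

Expand |f|^2 and use orthogonality of {sin(nx), cos(mx)} on [-π, π]:
  ∫_{-π}^{π} sin(nx)^2 dx = π, ∫ cos(mx)^2 dx = π, and cross terms integrate to 0.
So ∫_{-π}^{π} f(x)^2 dx = 4^2 · π + 6^2 · π = (16 + 36)π.
Divide by 2π: (16 + 36)/2 = 26.
By Parseval, this equals Σ |c_n|^2.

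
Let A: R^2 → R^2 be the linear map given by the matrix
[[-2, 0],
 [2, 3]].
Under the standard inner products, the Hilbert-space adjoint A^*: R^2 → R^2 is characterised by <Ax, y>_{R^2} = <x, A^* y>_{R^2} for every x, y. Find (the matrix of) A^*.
A^* = A^T =
[[-2, 2],
 [0, 3]]

For real matrices with standard dot products, the defining identity <Ax, y> = <x, A^* y> gives (Ax)^T y = x^T (A^*) y, i.e. x^T A^T y = x^T (A^*) y. Since this holds for all x, y, we must have A^* = A^T. Therefore
A^* =
[[-2, 2],
 [0, 3]].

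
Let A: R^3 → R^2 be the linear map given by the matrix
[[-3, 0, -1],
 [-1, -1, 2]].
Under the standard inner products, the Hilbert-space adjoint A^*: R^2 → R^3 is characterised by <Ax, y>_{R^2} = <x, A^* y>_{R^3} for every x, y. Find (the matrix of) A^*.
A^* = A^T =
[[-3, -1],
 [0, -1],
 [-1, 2]]

For real matrices with standard dot products, the defining identity <Ax, y> = <x, A^* y> gives (Ax)^T y = x^T (A^*) y, i.e. x^T A^T y = x^T (A^*) y. Since this holds for all x, y, we must have A^* = A^T. Therefore
A^* =
[[-3, -1],
 [0, -1],
 [-1, 2]].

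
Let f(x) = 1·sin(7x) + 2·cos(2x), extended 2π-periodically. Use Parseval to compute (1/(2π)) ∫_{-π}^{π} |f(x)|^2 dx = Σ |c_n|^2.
Σ |c_n|^2 = 5/2

Expand |f|^2 and use orthogonality of {sin(nx), cos(mx)} on [-π, π]:
  ∫_{-π}^{π} sin(nx)^2 dx = π, ∫ cos(mx)^2 dx = π, and cross terms integrate to 0.
So ∫_{-π}^{π} f(x)^2 dx = 1^2 · π + 2^2 · π = (1 + 4)π.
Divide by 2π: (1 + 4)/2 = 5/2.
By Parseval, this equals Σ |c_n|^2.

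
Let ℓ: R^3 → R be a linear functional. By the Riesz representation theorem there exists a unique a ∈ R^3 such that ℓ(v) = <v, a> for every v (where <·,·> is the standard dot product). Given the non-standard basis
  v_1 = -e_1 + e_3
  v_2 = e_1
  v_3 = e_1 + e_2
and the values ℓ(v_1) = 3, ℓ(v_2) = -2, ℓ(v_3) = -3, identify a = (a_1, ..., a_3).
a = (-2, -1, 1)

Write a = (a_1, ..., a_3) in the standard basis. For each basis vector v_i, ℓ(v_i) = <v_i, a> is a linear equation in the a_j's. Collect the n equations into a matrix system V a = ℓ, where row i of V is v_i (expressed in the standard basis). Since V is invertible (lower-triangular with 1s on the diagonal, up to permutation), solve by back-substitution:
  V =
[[-1, 0, 1],
 [1, 0, 0],
 [1, 1, 0]]
  V a = (3, -2, -3)
Solving gives a = (-2, -1, 1).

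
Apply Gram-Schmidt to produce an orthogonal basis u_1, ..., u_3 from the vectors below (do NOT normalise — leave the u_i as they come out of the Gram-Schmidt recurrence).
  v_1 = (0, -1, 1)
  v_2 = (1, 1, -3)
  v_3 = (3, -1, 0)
Orthogonal basis:
  u_1 = (0, -1, 1)
  u_2 = (1, -1, -1)
  u_3 = (5/3, 5/6, 5/6)

Apply the Gram-Schmidt recurrence
  u_1 = v_1
  u_i = v_i − Σ_{j<i} ((v_i · u_j) / (u_j · u_j)) · u_j.

Step by step this gives:
  u_1 = (0, -1, 1)
  u_2 = (1, -1, -1)
  u_3 = (5/3, 5/6, 5/6)

Orthogonality check:
  u_2 · u_1 = 0 (should be 0)
  u_3 · u_1 = 0 (should be 0)
  u_3 · u_2 = 0 (should be 0)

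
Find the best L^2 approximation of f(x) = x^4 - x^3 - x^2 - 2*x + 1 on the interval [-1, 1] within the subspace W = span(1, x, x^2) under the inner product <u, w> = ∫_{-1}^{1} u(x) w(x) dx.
g(x) = -x^2/7 - 13*x/5 + 32/35

The best approximation g ∈ W is the orthogonal projection of f onto W. Writing g = a_0 + a_1 x + a_2 x^2, the coefficients solve the normal equations G · a = b where
  G_{ij} = <φ_i, φ_j> and b_i = <f, φ_i>, with φ_0 = 1, φ_1 = x, φ_2 = x^2.
G =
  [2, 0, 2/3]
  [0, 2/3, 0]
  [2/3, 0, 2/5],
b = (26/15, -26/15, 58/105).
Solving gives a_0 = 32/35, a_1 = -13/5, a_2 = -1/7, so
  g(x) = -x^2/7 - 13*x/5 + 32/35.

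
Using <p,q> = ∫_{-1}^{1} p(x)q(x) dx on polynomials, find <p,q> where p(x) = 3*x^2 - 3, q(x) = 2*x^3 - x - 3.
<p,q> = 12

Expand the product: p(x)·q(x) = 6*x^5 - 9*x^3 - 9*x^2 + 3*x + 9.
∫_{-1}^{1} of each monomial x^k gives [2/(k+1) if k even, 0 if k odd]. Integrating term-by-term (or equivalently evaluating the antiderivative F(x) = x^6 - 9*x^4/4 - 3*x^3 + 3*x^2/2 + 9*x at the endpoints):
  F(1) − F(−1) = 25/4 − (-23/4) = 12.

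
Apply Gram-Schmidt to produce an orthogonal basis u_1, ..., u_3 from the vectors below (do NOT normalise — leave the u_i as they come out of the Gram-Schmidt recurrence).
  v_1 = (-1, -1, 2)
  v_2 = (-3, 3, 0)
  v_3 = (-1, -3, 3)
Orthogonal basis:
  u_1 = (-1, -1, 2)
  u_2 = (-3, 3, 0)
  u_3 = (-1/3, -1/3, -1/3)

Apply the Gram-Schmidt recurrence
  u_1 = v_1
  u_i = v_i − Σ_{j<i} ((v_i · u_j) / (u_j · u_j)) · u_j.

Step by step this gives:
  u_1 = (-1, -1, 2)
  u_2 = (-3, 3, 0)
  u_3 = (-1/3, -1/3, -1/3)

Orthogonality check:
  u_2 · u_1 = 0 (should be 0)
  u_3 · u_1 = 0 (should be 0)
  u_3 · u_2 = 0 (should be 0)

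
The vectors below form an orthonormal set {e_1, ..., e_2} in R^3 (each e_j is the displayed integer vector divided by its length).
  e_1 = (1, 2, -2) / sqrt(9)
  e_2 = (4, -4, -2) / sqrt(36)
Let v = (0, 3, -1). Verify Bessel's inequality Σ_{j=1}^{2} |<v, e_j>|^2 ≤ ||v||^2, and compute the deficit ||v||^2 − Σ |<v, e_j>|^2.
Σ |<v, e_j>|^2 = 89/9; ||v||^2 = 10; deficit = 1/9

Write each e_j = u_j / sqrt(<u_j, u_j>) where u_j is the displayed integer vector. Then <v, e_j> = <v, u_j> / sqrt(<u_j, u_j>), so |<v, e_j>|^2 = <v, u_j>^2 / <u_j, u_j>.
Coefficients: <v, e_1> = 8/sqrt(9), <v, e_2> = -10/sqrt(36).
Square and sum: Σ |<v, e_j>|^2 = 89/9.
Compute ||v||^2 = v·v = 10.
Deficit = 10 − 89/9 = 1/9 ≥ 0, confirming Bessel's inequality. (The deficit equals ||v − Σ <v,e_j> e_j||^2, the squared distance from v to span{e_j}.)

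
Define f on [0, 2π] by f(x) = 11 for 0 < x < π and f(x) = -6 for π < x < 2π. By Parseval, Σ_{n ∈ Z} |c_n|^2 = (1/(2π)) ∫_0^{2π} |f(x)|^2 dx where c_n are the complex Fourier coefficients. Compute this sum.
Σ |c_n|^2 = 157/2

Parseval equates the L^2 energy of f (normalised by 1/(2π)) with the ℓ^2 sum of its Fourier coefficients: (1/(2π)) ∫_0^{2π} |f|^2 = Σ |c_n|^2.
Compute the left side: (1/(2π)) [∫_0^π 11^2 dx + ∫_π^{2π} (-6)^2 dx] = (1/(2π)) · (121π + 36π) = (121 + 36)/2 = 157/2.
So Σ_{n ∈ Z} |c_n|^2 = 157/2.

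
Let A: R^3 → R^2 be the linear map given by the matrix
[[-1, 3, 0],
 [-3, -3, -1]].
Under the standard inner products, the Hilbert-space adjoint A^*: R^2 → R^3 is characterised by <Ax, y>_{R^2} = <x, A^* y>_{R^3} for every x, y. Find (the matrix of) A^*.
A^* = A^T =
[[-1, -3],
 [3, -3],
 [0, -1]]

For real matrices with standard dot products, the defining identity <Ax, y> = <x, A^* y> gives (Ax)^T y = x^T (A^*) y, i.e. x^T A^T y = x^T (A^*) y. Since this holds for all x, y, we must have A^* = A^T. Therefore
A^* =
[[-1, -3],
 [3, -3],
 [0, -1]].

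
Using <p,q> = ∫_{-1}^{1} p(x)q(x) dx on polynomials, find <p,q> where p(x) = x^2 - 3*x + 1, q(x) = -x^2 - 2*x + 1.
<p,q> = 28/5

Expand the product: p(x)·q(x) = -x^4 + x^3 + 6*x^2 - 5*x + 1.
∫_{-1}^{1} of each monomial x^k gives [2/(k+1) if k even, 0 if k odd]. Integrating term-by-term (or equivalently evaluating the antiderivative F(x) = -x^5/5 + x^4/4 + 2*x^3 - 5*x^2/2 + x at the endpoints):
  F(1) − F(−1) = 11/20 − (-101/20) = 28/5.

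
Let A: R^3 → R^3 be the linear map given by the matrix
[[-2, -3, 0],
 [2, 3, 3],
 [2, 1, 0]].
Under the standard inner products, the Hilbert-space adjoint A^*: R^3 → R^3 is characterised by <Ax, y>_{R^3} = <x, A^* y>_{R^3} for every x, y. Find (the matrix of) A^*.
A^* = A^T =
[[-2, 2, 2],
 [-3, 3, 1],
 [0, 3, 0]]

For real matrices with standard dot products, the defining identity <Ax, y> = <x, A^* y> gives (Ax)^T y = x^T (A^*) y, i.e. x^T A^T y = x^T (A^*) y. Since this holds for all x, y, we must have A^* = A^T. Therefore
A^* =
[[-2, 2, 2],
 [-3, 3, 1],
 [0, 3, 0]].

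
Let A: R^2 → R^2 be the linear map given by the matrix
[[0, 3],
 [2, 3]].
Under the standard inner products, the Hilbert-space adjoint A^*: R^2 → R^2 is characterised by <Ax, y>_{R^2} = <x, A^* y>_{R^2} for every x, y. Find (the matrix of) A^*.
A^* = A^T =
[[0, 2],
 [3, 3]]

For real matrices with standard dot products, the defining identity <Ax, y> = <x, A^* y> gives (Ax)^T y = x^T (A^*) y, i.e. x^T A^T y = x^T (A^*) y. Since this holds for all x, y, we must have A^* = A^T. Therefore
A^* =
[[0, 2],
 [3, 3]].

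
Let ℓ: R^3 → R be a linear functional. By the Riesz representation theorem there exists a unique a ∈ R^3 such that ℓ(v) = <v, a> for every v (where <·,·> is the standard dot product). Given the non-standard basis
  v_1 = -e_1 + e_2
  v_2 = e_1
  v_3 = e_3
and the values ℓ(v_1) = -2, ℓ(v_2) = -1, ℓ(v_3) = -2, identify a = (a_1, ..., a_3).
a = (-1, -3, -2)

Write a = (a_1, ..., a_3) in the standard basis. For each basis vector v_i, ℓ(v_i) = <v_i, a> is a linear equation in the a_j's. Collect the n equations into a matrix system V a = ℓ, where row i of V is v_i (expressed in the standard basis). Since V is invertible (lower-triangular with 1s on the diagonal, up to permutation), solve by back-substitution:
  V =
[[-1, 1, 0],
 [1, 0, 0],
 [0, 0, 1]]
  V a = (-2, -1, -2)
Solving gives a = (-1, -3, -2).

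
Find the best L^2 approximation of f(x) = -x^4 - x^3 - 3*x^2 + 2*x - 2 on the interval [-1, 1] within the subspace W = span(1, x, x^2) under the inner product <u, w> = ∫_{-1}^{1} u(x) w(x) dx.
g(x) = -27*x^2/7 + 7*x/5 - 67/35

The best approximation g ∈ W is the orthogonal projection of f onto W. Writing g = a_0 + a_1 x + a_2 x^2, the coefficients solve the normal equations G · a = b where
  G_{ij} = <φ_i, φ_j> and b_i = <f, φ_i>, with φ_0 = 1, φ_1 = x, φ_2 = x^2.
G =
  [2, 0, 2/3]
  [0, 2/3, 0]
  [2/3, 0, 2/5],
b = (-32/5, 14/15, -296/105).
Solving gives a_0 = -67/35, a_1 = 7/5, a_2 = -27/7, so
  g(x) = -27*x^2/7 + 7*x/5 - 67/35.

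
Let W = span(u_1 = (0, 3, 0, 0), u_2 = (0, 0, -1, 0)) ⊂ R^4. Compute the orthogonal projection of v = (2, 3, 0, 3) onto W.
proj_W(v) = (0, 3, 0, 0)

Set up U = [u_1 | ... | u_2] ∈ R^(4×2). The projector onto W = col(U) is P = U (U^T U)^(-1) U^T.
Compute U^T U =
  [9, 0]
  [0, 1],
and U^T v = (9, 0).
Solve U^T U · c = U^T v for the coefficients: c = (1, 0). The projection is proj_W(v) = U c.
Check: (v - proj_W(v)) · u_1 = 0  (should be 0).
Check: (v - proj_W(v)) · u_2 = 0  (should be 0).
Result: proj_W(v) = (0, 3, 0, 0).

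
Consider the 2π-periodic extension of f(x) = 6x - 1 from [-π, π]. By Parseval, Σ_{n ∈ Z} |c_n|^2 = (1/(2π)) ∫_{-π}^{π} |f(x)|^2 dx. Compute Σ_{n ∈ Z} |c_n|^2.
Σ |c_n|^2 = 12π^2 + 1

Expand and integrate term by term over [-π, π]:
  ∫ (6x)^2 dx = 36·(2π^3/3); ∫ 2·6·(-1)·x dx = 0 (odd integrand); ∫ (-1)^2 dx = 1·2π.
So (1/(2π)) ∫_{-π}^{π} (6x - 1)^2 dx = 36π^2/3 + 1 = 12π^2 + 1.
Parseval ⇒ Σ |c_n|^2 = 12π^2 + 1.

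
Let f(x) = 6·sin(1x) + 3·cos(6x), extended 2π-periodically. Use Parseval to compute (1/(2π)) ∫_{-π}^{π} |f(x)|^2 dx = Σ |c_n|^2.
Σ |c_n|^2 = 45/2

Expand |f|^2 and use orthogonality of {sin(nx), cos(mx)} on [-π, π]:
  ∫_{-π}^{π} sin(nx)^2 dx = π, ∫ cos(mx)^2 dx = π, and cross terms integrate to 0.
So ∫_{-π}^{π} f(x)^2 dx = 6^2 · π + 3^2 · π = (36 + 9)π.
Divide by 2π: (36 + 9)/2 = 45/2.
By Parseval, this equals Σ |c_n|^2.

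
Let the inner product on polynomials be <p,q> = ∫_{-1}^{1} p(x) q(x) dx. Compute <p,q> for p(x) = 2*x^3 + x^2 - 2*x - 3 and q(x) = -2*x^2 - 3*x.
<p,q> = 24/5

Expand the product: p(x)·q(x) = -4*x^5 - 8*x^4 + x^3 + 12*x^2 + 9*x.
∫_{-1}^{1} of each monomial x^k gives [2/(k+1) if k even, 0 if k odd]. Integrating term-by-term (or equivalently evaluating the antiderivative F(x) = -2*x^6/3 - 8*x^5/5 + x^4/4 + 4*x^3 + 9*x^2/2 at the endpoints):
  F(1) − F(−1) = 389/60 − (101/60) = 24/5.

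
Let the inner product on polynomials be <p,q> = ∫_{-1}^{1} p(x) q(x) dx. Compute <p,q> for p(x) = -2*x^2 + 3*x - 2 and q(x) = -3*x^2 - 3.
<p,q> = 112/5

Expand the product: p(x)·q(x) = 6*x^4 - 9*x^3 + 12*x^2 - 9*x + 6.
∫_{-1}^{1} of each monomial x^k gives [2/(k+1) if k even, 0 if k odd]. Integrating term-by-term (or equivalently evaluating the antiderivative F(x) = 6*x^5/5 - 9*x^4/4 + 4*x^3 - 9*x^2/2 + 6*x at the endpoints):
  F(1) − F(−1) = 89/20 − (-359/20) = 112/5.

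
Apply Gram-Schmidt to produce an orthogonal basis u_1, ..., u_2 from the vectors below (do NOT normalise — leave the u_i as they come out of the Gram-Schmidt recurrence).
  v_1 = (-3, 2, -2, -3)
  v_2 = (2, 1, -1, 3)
Orthogonal basis:
  u_1 = (-3, 2, -2, -3)
  u_2 = (19/26, 24/13, -24/13, 45/26)

Apply the Gram-Schmidt recurrence
  u_1 = v_1
  u_i = v_i − Σ_{j<i} ((v_i · u_j) / (u_j · u_j)) · u_j.

Step by step this gives:
  u_1 = (-3, 2, -2, -3)
  u_2 = (19/26, 24/13, -24/13, 45/26)

Orthogonality check:
  u_2 · u_1 = 0 (should be 0)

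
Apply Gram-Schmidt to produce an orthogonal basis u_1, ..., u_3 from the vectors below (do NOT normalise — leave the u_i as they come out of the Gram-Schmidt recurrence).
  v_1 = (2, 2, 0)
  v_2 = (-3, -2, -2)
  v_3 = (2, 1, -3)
Orthogonal basis:
  u_1 = (2, 2, 0)
  u_2 = (-1/2, 1/2, -2)
  u_3 = (10/9, -10/9, -5/9)

Apply the Gram-Schmidt recurrence
  u_1 = v_1
  u_i = v_i − Σ_{j<i} ((v_i · u_j) / (u_j · u_j)) · u_j.

Step by step this gives:
  u_1 = (2, 2, 0)
  u_2 = (-1/2, 1/2, -2)
  u_3 = (10/9, -10/9, -5/9)

Orthogonality check:
  u_2 · u_1 = 0 (should be 0)
  u_3 · u_1 = 0 (should be 0)
  u_3 · u_2 = 0 (should be 0)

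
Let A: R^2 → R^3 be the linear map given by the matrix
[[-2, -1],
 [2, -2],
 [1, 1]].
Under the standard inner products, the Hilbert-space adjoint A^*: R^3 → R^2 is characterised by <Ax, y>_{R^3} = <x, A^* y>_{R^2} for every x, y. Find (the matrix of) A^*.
A^* = A^T =
[[-2, 2, 1],
 [-1, -2, 1]]

For real matrices with standard dot products, the defining identity <Ax, y> = <x, A^* y> gives (Ax)^T y = x^T (A^*) y, i.e. x^T A^T y = x^T (A^*) y. Since this holds for all x, y, we must have A^* = A^T. Therefore
A^* =
[[-2, 2, 1],
 [-1, -2, 1]].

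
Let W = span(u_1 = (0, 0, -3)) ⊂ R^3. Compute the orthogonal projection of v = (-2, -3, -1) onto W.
proj_W(v) = (0, 0, -1)

Set up U = [u_1 | ... | u_1] ∈ R^(3×1). The projector onto W = col(U) is P = U (U^T U)^(-1) U^T.
Compute U^T U =
  [9],
and U^T v = (3).
Solve U^T U · c = U^T v for the coefficients: c = (1/3). The projection is proj_W(v) = U c.
Check: (v - proj_W(v)) · u_1 = 0  (should be 0).
Result: proj_W(v) = (0, 0, -1).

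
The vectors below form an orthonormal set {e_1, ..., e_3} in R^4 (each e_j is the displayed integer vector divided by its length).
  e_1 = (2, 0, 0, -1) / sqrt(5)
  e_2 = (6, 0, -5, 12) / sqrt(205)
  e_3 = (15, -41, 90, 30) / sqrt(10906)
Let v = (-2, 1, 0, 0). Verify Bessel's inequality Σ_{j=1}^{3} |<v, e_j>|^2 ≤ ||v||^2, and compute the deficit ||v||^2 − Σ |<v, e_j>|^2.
Σ |<v, e_j>|^2 = 1161/266; ||v||^2 = 5; deficit = 169/266

Write each e_j = u_j / sqrt(<u_j, u_j>) where u_j is the displayed integer vector. Then <v, e_j> = <v, u_j> / sqrt(<u_j, u_j>), so |<v, e_j>|^2 = <v, u_j>^2 / <u_j, u_j>.
Coefficients: <v, e_1> = -4/sqrt(5), <v, e_2> = -12/sqrt(205), <v, e_3> = -71/sqrt(10906).
Square and sum: Σ |<v, e_j>|^2 = 1161/266.
Compute ||v||^2 = v·v = 5.
Deficit = 5 − 1161/266 = 169/266 ≥ 0, confirming Bessel's inequality. (The deficit equals ||v − Σ <v,e_j> e_j||^2, the squared distance from v to span{e_j}.)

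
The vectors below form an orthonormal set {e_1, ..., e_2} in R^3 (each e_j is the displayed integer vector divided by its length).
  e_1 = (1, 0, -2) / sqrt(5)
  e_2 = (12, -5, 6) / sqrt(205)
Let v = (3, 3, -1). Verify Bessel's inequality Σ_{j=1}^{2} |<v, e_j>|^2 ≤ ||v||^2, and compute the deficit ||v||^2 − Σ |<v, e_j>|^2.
Σ |<v, e_j>|^2 = 250/41; ||v||^2 = 19; deficit = 529/41

Write each e_j = u_j / sqrt(<u_j, u_j>) where u_j is the displayed integer vector. Then <v, e_j> = <v, u_j> / sqrt(<u_j, u_j>), so |<v, e_j>|^2 = <v, u_j>^2 / <u_j, u_j>.
Coefficients: <v, e_1> = 5/sqrt(5), <v, e_2> = 15/sqrt(205).
Square and sum: Σ |<v, e_j>|^2 = 250/41.
Compute ||v||^2 = v·v = 19.
Deficit = 19 − 250/41 = 529/41 ≥ 0, confirming Bessel's inequality. (The deficit equals ||v − Σ <v,e_j> e_j||^2, the squared distance from v to span{e_j}.)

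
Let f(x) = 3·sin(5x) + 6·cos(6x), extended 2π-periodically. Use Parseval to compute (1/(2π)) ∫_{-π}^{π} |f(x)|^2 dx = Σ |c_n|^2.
Σ |c_n|^2 = 45/2

Expand |f|^2 and use orthogonality of {sin(nx), cos(mx)} on [-π, π]:
  ∫_{-π}^{π} sin(nx)^2 dx = π, ∫ cos(mx)^2 dx = π, and cross terms integrate to 0.
So ∫_{-π}^{π} f(x)^2 dx = 3^2 · π + 6^2 · π = (9 + 36)π.
Divide by 2π: (9 + 36)/2 = 45/2.
By Parseval, this equals Σ |c_n|^2.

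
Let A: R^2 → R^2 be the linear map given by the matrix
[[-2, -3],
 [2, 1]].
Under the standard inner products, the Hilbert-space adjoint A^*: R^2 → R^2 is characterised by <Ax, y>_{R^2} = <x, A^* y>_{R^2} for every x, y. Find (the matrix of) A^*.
A^* = A^T =
[[-2, 2],
 [-3, 1]]

For real matrices with standard dot products, the defining identity <Ax, y> = <x, A^* y> gives (Ax)^T y = x^T (A^*) y, i.e. x^T A^T y = x^T (A^*) y. Since this holds for all x, y, we must have A^* = A^T. Therefore
A^* =
[[-2, 2],
 [-3, 1]].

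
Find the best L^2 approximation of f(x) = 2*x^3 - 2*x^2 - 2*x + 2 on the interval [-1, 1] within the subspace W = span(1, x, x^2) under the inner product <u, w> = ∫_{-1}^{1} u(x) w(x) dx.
g(x) = -2*x^2 - 4*x/5 + 2

The best approximation g ∈ W is the orthogonal projection of f onto W. Writing g = a_0 + a_1 x + a_2 x^2, the coefficients solve the normal equations G · a = b where
  G_{ij} = <φ_i, φ_j> and b_i = <f, φ_i>, with φ_0 = 1, φ_1 = x, φ_2 = x^2.
G =
  [2, 0, 2/3]
  [0, 2/3, 0]
  [2/3, 0, 2/5],
b = (8/3, -8/15, 8/15).
Solving gives a_0 = 2, a_1 = -4/5, a_2 = -2, so
  g(x) = -2*x^2 - 4*x/5 + 2.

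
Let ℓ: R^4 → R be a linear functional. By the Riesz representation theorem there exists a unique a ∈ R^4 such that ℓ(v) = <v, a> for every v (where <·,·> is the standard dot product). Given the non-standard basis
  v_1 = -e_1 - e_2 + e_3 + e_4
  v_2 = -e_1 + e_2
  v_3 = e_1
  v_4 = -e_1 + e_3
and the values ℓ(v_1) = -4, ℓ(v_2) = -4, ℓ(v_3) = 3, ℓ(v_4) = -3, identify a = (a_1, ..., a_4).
a = (3, -1, 0, -2)

Write a = (a_1, ..., a_4) in the standard basis. For each basis vector v_i, ℓ(v_i) = <v_i, a> is a linear equation in the a_j's. Collect the n equations into a matrix system V a = ℓ, where row i of V is v_i (expressed in the standard basis). Since V is invertible (lower-triangular with 1s on the diagonal, up to permutation), solve by back-substitution:
  V =
[[-1, -1, 1, 1],
 [-1, 1, 0, 0],
 [1, 0, 0, 0],
 [-1, 0, 1, 0]]
  V a = (-4, -4, 3, -3)
Solving gives a = (3, -1, 0, -2).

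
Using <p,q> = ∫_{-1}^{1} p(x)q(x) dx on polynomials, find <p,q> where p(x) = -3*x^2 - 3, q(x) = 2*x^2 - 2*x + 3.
<p,q> = -152/5

Expand the product: p(x)·q(x) = -6*x^4 + 6*x^3 - 15*x^2 + 6*x - 9.
∫_{-1}^{1} of each monomial x^k gives [2/(k+1) if k even, 0 if k odd]. Integrating term-by-term (or equivalently evaluating the antiderivative F(x) = -6*x^5/5 + 3*x^4/2 - 5*x^3 + 3*x^2 - 9*x at the endpoints):
  F(1) − F(−1) = -107/10 − (197/10) = -152/5.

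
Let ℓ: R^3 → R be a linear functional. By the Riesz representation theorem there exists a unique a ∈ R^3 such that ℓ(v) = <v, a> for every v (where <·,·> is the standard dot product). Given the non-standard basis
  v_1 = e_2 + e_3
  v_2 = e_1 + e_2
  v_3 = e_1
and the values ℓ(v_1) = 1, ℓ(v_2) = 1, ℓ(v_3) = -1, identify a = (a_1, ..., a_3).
a = (-1, 2, -1)

Write a = (a_1, ..., a_3) in the standard basis. For each basis vector v_i, ℓ(v_i) = <v_i, a> is a linear equation in the a_j's. Collect the n equations into a matrix system V a = ℓ, where row i of V is v_i (expressed in the standard basis). Since V is invertible (lower-triangular with 1s on the diagonal, up to permutation), solve by back-substitution:
  V =
[[0, 1, 1],
 [1, 1, 0],
 [1, 0, 0]]
  V a = (1, 1, -1)
Solving gives a = (-1, 2, -1).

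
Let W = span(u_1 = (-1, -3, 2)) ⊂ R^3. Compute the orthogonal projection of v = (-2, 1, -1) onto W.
proj_W(v) = (3/14, 9/14, -3/7)

Set up U = [u_1 | ... | u_1] ∈ R^(3×1). The projector onto W = col(U) is P = U (U^T U)^(-1) U^T.
Compute U^T U =
  [14],
and U^T v = (-3).
Solve U^T U · c = U^T v for the coefficients: c = (-3/14). The projection is proj_W(v) = U c.
Check: (v - proj_W(v)) · u_1 = 0  (should be 0).
Result: proj_W(v) = (3/14, 9/14, -3/7).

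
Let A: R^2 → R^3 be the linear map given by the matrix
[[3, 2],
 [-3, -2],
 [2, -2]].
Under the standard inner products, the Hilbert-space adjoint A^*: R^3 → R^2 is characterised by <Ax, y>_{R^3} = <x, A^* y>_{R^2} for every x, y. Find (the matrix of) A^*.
A^* = A^T =
[[3, -3, 2],
 [2, -2, -2]]

For real matrices with standard dot products, the defining identity <Ax, y> = <x, A^* y> gives (Ax)^T y = x^T (A^*) y, i.e. x^T A^T y = x^T (A^*) y. Since this holds for all x, y, we must have A^* = A^T. Therefore
A^* =
[[3, -3, 2],
 [2, -2, -2]].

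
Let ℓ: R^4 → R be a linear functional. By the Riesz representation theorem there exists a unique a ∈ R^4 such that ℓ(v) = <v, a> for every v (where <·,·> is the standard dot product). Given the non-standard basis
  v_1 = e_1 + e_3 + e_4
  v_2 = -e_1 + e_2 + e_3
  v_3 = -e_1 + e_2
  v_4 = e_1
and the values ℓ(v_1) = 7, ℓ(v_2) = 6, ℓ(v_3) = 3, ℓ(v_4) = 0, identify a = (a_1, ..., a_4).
a = (0, 3, 3, 4)

Write a = (a_1, ..., a_4) in the standard basis. For each basis vector v_i, ℓ(v_i) = <v_i, a> is a linear equation in the a_j's. Collect the n equations into a matrix system V a = ℓ, where row i of V is v_i (expressed in the standard basis). Since V is invertible (lower-triangular with 1s on the diagonal, up to permutation), solve by back-substitution:
  V =
[[1, 0, 1, 1],
 [-1, 1, 1, 0],
 [-1, 1, 0, 0],
 [1, 0, 0, 0]]
  V a = (7, 6, 3, 0)
Solving gives a = (0, 3, 3, 4).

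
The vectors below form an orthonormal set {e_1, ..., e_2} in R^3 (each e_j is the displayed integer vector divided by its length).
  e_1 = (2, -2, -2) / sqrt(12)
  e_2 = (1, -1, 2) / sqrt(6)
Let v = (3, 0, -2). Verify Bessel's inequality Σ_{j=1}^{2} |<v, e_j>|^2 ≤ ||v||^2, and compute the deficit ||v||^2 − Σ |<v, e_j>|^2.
Σ |<v, e_j>|^2 = 17/2; ||v||^2 = 13; deficit = 9/2

Write each e_j = u_j / sqrt(<u_j, u_j>) where u_j is the displayed integer vector. Then <v, e_j> = <v, u_j> / sqrt(<u_j, u_j>), so |<v, e_j>|^2 = <v, u_j>^2 / <u_j, u_j>.
Coefficients: <v, e_1> = 10/sqrt(12), <v, e_2> = -1/sqrt(6).
Square and sum: Σ |<v, e_j>|^2 = 17/2.
Compute ||v||^2 = v·v = 13.
Deficit = 13 − 17/2 = 9/2 ≥ 0, confirming Bessel's inequality. (The deficit equals ||v − Σ <v,e_j> e_j||^2, the squared distance from v to span{e_j}.)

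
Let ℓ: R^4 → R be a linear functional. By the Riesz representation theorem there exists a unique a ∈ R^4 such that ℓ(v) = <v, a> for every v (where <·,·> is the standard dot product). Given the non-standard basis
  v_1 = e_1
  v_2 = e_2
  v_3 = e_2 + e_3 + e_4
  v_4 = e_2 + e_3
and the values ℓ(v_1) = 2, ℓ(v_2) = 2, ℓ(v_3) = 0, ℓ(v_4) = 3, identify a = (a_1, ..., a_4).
a = (2, 2, 1, -3)

Write a = (a_1, ..., a_4) in the standard basis. For each basis vector v_i, ℓ(v_i) = <v_i, a> is a linear equation in the a_j's. Collect the n equations into a matrix system V a = ℓ, where row i of V is v_i (expressed in the standard basis). Since V is invertible (lower-triangular with 1s on the diagonal, up to permutation), solve by back-substitution:
  V =
[[1, 0, 0, 0],
 [0, 1, 0, 0],
 [0, 1, 1, 1],
 [0, 1, 1, 0]]
  V a = (2, 2, 0, 3)
Solving gives a = (2, 2, 1, -3).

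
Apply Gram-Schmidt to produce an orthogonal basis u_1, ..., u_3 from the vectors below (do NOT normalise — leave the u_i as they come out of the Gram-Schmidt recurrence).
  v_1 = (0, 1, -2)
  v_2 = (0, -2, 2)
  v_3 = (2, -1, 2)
Orthogonal basis:
  u_1 = (0, 1, -2)
  u_2 = (0, -4/5, -2/5)
  u_3 = (2, 0, 0)

Apply the Gram-Schmidt recurrence
  u_1 = v_1
  u_i = v_i − Σ_{j<i} ((v_i · u_j) / (u_j · u_j)) · u_j.

Step by step this gives:
  u_1 = (0, 1, -2)
  u_2 = (0, -4/5, -2/5)
  u_3 = (2, 0, 0)

Orthogonality check:
  u_2 · u_1 = 0 (should be 0)
  u_3 · u_1 = 0 (should be 0)
  u_3 · u_2 = 0 (should be 0)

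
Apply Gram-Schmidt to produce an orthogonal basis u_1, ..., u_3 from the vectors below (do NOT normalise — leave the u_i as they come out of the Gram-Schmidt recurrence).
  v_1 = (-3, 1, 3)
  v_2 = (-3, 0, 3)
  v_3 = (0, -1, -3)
Orthogonal basis:
  u_1 = (-3, 1, 3)
  u_2 = (-3/19, -18/19, 3/19)
  u_3 = (-3/2, 0, -3/2)

Apply the Gram-Schmidt recurrence
  u_1 = v_1
  u_i = v_i − Σ_{j<i} ((v_i · u_j) / (u_j · u_j)) · u_j.

Step by step this gives:
  u_1 = (-3, 1, 3)
  u_2 = (-3/19, -18/19, 3/19)
  u_3 = (-3/2, 0, -3/2)

Orthogonality check:
  u_2 · u_1 = 0 (should be 0)
  u_3 · u_1 = 0 (should be 0)
  u_3 · u_2 = 0 (should be 0)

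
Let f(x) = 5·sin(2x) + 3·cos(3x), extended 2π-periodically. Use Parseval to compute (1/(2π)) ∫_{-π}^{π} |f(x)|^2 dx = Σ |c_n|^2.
Σ |c_n|^2 = 17

Expand |f|^2 and use orthogonality of {sin(nx), cos(mx)} on [-π, π]:
  ∫_{-π}^{π} sin(nx)^2 dx = π, ∫ cos(mx)^2 dx = π, and cross terms integrate to 0.
So ∫_{-π}^{π} f(x)^2 dx = 5^2 · π + 3^2 · π = (25 + 9)π.
Divide by 2π: (25 + 9)/2 = 17.
By Parseval, this equals Σ |c_n|^2.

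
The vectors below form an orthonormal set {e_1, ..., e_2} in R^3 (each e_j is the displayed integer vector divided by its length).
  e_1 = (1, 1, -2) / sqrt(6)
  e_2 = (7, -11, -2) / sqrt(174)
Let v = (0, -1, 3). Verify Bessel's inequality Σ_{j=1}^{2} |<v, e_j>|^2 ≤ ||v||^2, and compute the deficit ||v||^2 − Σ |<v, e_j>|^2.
Σ |<v, e_j>|^2 = 241/29; ||v||^2 = 10; deficit = 49/29

Write each e_j = u_j / sqrt(<u_j, u_j>) where u_j is the displayed integer vector. Then <v, e_j> = <v, u_j> / sqrt(<u_j, u_j>), so |<v, e_j>|^2 = <v, u_j>^2 / <u_j, u_j>.
Coefficients: <v, e_1> = -7/sqrt(6), <v, e_2> = 5/sqrt(174).
Square and sum: Σ |<v, e_j>|^2 = 241/29.
Compute ||v||^2 = v·v = 10.
Deficit = 10 − 241/29 = 49/29 ≥ 0, confirming Bessel's inequality. (The deficit equals ||v − Σ <v,e_j> e_j||^2, the squared distance from v to span{e_j}.)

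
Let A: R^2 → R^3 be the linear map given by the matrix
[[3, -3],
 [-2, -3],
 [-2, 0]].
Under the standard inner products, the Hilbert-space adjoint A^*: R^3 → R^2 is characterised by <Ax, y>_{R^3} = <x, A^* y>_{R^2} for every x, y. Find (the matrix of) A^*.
A^* = A^T =
[[3, -2, -2],
 [-3, -3, 0]]

For real matrices with standard dot products, the defining identity <Ax, y> = <x, A^* y> gives (Ax)^T y = x^T (A^*) y, i.e. x^T A^T y = x^T (A^*) y. Since this holds for all x, y, we must have A^* = A^T. Therefore
A^* =
[[3, -2, -2],
 [-3, -3, 0]].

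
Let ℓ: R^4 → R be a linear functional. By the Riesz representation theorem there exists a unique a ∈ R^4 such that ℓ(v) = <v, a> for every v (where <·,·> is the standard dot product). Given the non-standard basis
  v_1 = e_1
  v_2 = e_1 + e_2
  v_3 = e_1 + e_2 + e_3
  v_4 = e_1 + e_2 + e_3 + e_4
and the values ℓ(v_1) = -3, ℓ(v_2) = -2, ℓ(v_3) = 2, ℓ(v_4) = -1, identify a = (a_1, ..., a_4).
a = (-3, 1, 4, -3)

Write a = (a_1, ..., a_4) in the standard basis. For each basis vector v_i, ℓ(v_i) = <v_i, a> is a linear equation in the a_j's. Collect the n equations into a matrix system V a = ℓ, where row i of V is v_i (expressed in the standard basis). Since V is invertible (lower-triangular with 1s on the diagonal, up to permutation), solve by back-substitution:
  V =
[[1, 0, 0, 0],
 [1, 1, 0, 0],
 [1, 1, 1, 0],
 [1, 1, 1, 1]]
  V a = (-3, -2, 2, -1)
Solving gives a = (-3, 1, 4, -3).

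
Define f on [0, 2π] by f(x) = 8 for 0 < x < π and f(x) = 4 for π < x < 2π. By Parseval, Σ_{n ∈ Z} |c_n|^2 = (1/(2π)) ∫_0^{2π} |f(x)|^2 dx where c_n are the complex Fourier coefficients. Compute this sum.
Σ |c_n|^2 = 40

Parseval equates the L^2 energy of f (normalised by 1/(2π)) with the ℓ^2 sum of its Fourier coefficients: (1/(2π)) ∫_0^{2π} |f|^2 = Σ |c_n|^2.
Compute the left side: (1/(2π)) [∫_0^π 8^2 dx + ∫_π^{2π} 4^2 dx] = (1/(2π)) · (64π + 16π) = (64 + 16)/2 = 40.
So Σ_{n ∈ Z} |c_n|^2 = 40.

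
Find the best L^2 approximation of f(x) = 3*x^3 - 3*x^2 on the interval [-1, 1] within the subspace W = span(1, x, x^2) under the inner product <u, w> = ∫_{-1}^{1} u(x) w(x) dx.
g(x) = -3*x^2 + 9*x/5

The best approximation g ∈ W is the orthogonal projection of f onto W. Writing g = a_0 + a_1 x + a_2 x^2, the coefficients solve the normal equations G · a = b where
  G_{ij} = <φ_i, φ_j> and b_i = <f, φ_i>, with φ_0 = 1, φ_1 = x, φ_2 = x^2.
G =
  [2, 0, 2/3]
  [0, 2/3, 0]
  [2/3, 0, 2/5],
b = (-2, 6/5, -6/5).
Solving gives a_0 = 0, a_1 = 9/5, a_2 = -3, so
  g(x) = -3*x^2 + 9*x/5.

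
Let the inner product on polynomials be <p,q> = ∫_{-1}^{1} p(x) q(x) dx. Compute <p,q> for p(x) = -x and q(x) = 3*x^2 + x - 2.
<p,q> = -2/3

Expand the product: p(x)·q(x) = -3*x^3 - x^2 + 2*x.
∫_{-1}^{1} of each monomial x^k gives [2/(k+1) if k even, 0 if k odd]. Integrating term-by-term (or equivalently evaluating the antiderivative F(x) = -3*x^4/4 - x^3/3 + x^2 at the endpoints):
  F(1) − F(−1) = -1/12 − (7/12) = -2/3.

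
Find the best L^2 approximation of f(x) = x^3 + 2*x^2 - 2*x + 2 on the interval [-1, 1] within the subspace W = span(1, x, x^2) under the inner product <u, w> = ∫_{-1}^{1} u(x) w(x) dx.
g(x) = 2*x^2 - 7*x/5 + 2

The best approximation g ∈ W is the orthogonal projection of f onto W. Writing g = a_0 + a_1 x + a_2 x^2, the coefficients solve the normal equations G · a = b where
  G_{ij} = <φ_i, φ_j> and b_i = <f, φ_i>, with φ_0 = 1, φ_1 = x, φ_2 = x^2.
G =
  [2, 0, 2/3]
  [0, 2/3, 0]
  [2/3, 0, 2/5],
b = (16/3, -14/15, 32/15).
Solving gives a_0 = 2, a_1 = -7/5, a_2 = 2, so
  g(x) = 2*x^2 - 7*x/5 + 2.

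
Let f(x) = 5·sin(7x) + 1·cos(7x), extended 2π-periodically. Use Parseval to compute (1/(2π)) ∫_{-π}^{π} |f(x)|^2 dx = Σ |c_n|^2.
Σ |c_n|^2 = 13

Expand |f|^2 and use orthogonality of {sin(nx), cos(mx)} on [-π, π]:
  ∫_{-π}^{π} sin(nx)^2 dx = π, ∫ cos(mx)^2 dx = π, and cross terms integrate to 0.
So ∫_{-π}^{π} f(x)^2 dx = 5^2 · π + 1^2 · π = (25 + 1)π.
Divide by 2π: (25 + 1)/2 = 13.
By Parseval, this equals Σ |c_n|^2.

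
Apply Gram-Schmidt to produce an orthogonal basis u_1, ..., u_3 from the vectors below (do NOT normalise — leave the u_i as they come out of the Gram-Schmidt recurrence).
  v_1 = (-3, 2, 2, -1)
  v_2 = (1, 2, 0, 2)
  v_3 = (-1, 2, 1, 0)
Orthogonal basis:
  u_1 = (-3, 2, 2, -1)
  u_2 = (5/6, 19/9, 1/9, 35/18)
  u_3 = (4/23, 4/23, -1/23, -6/23)

Apply the Gram-Schmidt recurrence
  u_1 = v_1
  u_i = v_i − Σ_{j<i} ((v_i · u_j) / (u_j · u_j)) · u_j.

Step by step this gives:
  u_1 = (-3, 2, 2, -1)
  u_2 = (5/6, 19/9, 1/9, 35/18)
  u_3 = (4/23, 4/23, -1/23, -6/23)

Orthogonality check:
  u_2 · u_1 = 0 (should be 0)
  u_3 · u_1 = 0 (should be 0)
  u_3 · u_2 = 0 (should be 0)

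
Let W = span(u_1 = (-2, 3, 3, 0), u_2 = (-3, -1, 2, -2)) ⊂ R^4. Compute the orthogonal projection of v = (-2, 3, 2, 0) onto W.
proj_W(v) = (-169/105, 122/45, 803/315, 34/315)

Set up U = [u_1 | ... | u_2] ∈ R^(4×2). The projector onto W = col(U) is P = U (U^T U)^(-1) U^T.
Compute U^T U =
  [22, 9]
  [9, 18],
and U^T v = (19, 7).
Solve U^T U · c = U^T v for the coefficients: c = (31/35, -17/315). The projection is proj_W(v) = U c.
Check: (v - proj_W(v)) · u_1 = 0  (should be 0).
Check: (v - proj_W(v)) · u_2 = 0  (should be 0).
Result: proj_W(v) = (-169/105, 122/45, 803/315, 34/315).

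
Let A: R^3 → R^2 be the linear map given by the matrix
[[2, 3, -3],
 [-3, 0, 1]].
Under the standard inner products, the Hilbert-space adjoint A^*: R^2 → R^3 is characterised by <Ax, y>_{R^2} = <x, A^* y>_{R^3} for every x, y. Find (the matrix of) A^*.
A^* = A^T =
[[2, -3],
 [3, 0],
 [-3, 1]]

For real matrices with standard dot products, the defining identity <Ax, y> = <x, A^* y> gives (Ax)^T y = x^T (A^*) y, i.e. x^T A^T y = x^T (A^*) y. Since this holds for all x, y, we must have A^* = A^T. Therefore
A^* =
[[2, -3],
 [3, 0],
 [-3, 1]].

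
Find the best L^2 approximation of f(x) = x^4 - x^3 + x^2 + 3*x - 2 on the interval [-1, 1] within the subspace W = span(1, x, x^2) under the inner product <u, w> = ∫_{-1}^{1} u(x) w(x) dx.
g(x) = 13*x^2/7 + 12*x/5 - 73/35

The best approximation g ∈ W is the orthogonal projection of f onto W. Writing g = a_0 + a_1 x + a_2 x^2, the coefficients solve the normal equations G · a = b where
  G_{ij} = <φ_i, φ_j> and b_i = <f, φ_i>, with φ_0 = 1, φ_1 = x, φ_2 = x^2.
G =
  [2, 0, 2/3]
  [0, 2/3, 0]
  [2/3, 0, 2/5],
b = (-44/15, 8/5, -68/105).
Solving gives a_0 = -73/35, a_1 = 12/5, a_2 = 13/7, so
  g(x) = 13*x^2/7 + 12*x/5 - 73/35.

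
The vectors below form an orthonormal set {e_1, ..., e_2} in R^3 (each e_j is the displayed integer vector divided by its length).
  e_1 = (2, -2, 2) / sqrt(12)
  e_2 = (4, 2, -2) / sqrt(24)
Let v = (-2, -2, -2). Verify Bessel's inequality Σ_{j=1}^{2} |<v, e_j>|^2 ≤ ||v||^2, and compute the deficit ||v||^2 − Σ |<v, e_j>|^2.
Σ |<v, e_j>|^2 = 4; ||v||^2 = 12; deficit = 8

Write each e_j = u_j / sqrt(<u_j, u_j>) where u_j is the displayed integer vector. Then <v, e_j> = <v, u_j> / sqrt(<u_j, u_j>), so |<v, e_j>|^2 = <v, u_j>^2 / <u_j, u_j>.
Coefficients: <v, e_1> = -4/sqrt(12), <v, e_2> = -8/sqrt(24).
Square and sum: Σ |<v, e_j>|^2 = 4.
Compute ||v||^2 = v·v = 12.
Deficit = 12 − 4 = 8 ≥ 0, confirming Bessel's inequality. (The deficit equals ||v − Σ <v,e_j> e_j||^2, the squared distance from v to span{e_j}.)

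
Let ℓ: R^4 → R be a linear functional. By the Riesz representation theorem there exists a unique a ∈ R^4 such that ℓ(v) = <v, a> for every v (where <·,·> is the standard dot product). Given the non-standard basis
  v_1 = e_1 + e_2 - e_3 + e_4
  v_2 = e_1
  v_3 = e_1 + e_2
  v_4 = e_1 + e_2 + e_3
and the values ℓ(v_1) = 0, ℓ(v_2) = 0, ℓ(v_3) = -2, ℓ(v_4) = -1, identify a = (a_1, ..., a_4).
a = (0, -2, 1, 3)

Write a = (a_1, ..., a_4) in the standard basis. For each basis vector v_i, ℓ(v_i) = <v_i, a> is a linear equation in the a_j's. Collect the n equations into a matrix system V a = ℓ, where row i of V is v_i (expressed in the standard basis). Since V is invertible (lower-triangular with 1s on the diagonal, up to permutation), solve by back-substitution:
  V =
[[1, 1, -1, 1],
 [1, 0, 0, 0],
 [1, 1, 0, 0],
 [1, 1, 1, 0]]
  V a = (0, 0, -2, -1)
Solving gives a = (0, -2, 1, 3).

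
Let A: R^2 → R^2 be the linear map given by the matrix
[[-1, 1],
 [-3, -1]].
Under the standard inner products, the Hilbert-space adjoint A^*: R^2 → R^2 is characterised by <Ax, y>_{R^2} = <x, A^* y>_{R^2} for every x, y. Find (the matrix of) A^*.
A^* = A^T =
[[-1, -3],
 [1, -1]]

For real matrices with standard dot products, the defining identity <Ax, y> = <x, A^* y> gives (Ax)^T y = x^T (A^*) y, i.e. x^T A^T y = x^T (A^*) y. Since this holds for all x, y, we must have A^* = A^T. Therefore
A^* =
[[-1, -3],
 [1, -1]].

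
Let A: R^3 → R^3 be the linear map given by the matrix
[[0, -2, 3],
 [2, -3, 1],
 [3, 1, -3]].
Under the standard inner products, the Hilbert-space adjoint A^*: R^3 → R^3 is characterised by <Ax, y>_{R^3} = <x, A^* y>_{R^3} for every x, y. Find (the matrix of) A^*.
A^* = A^T =
[[0, 2, 3],
 [-2, -3, 1],
 [3, 1, -3]]

For real matrices with standard dot products, the defining identity <Ax, y> = <x, A^* y> gives (Ax)^T y = x^T (A^*) y, i.e. x^T A^T y = x^T (A^*) y. Since this holds for all x, y, we must have A^* = A^T. Therefore
A^* =
[[0, 2, 3],
 [-2, -3, 1],
 [3, 1, -3]].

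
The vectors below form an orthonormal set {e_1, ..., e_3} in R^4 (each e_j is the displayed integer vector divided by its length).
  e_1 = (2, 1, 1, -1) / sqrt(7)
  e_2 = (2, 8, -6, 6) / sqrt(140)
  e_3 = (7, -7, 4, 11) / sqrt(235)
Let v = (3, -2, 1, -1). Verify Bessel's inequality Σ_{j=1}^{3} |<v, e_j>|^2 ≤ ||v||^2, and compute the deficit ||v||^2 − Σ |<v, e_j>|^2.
Σ |<v, e_j>|^2 = 561/47; ||v||^2 = 15; deficit = 144/47

Write each e_j = u_j / sqrt(<u_j, u_j>) where u_j is the displayed integer vector. Then <v, e_j> = <v, u_j> / sqrt(<u_j, u_j>), so |<v, e_j>|^2 = <v, u_j>^2 / <u_j, u_j>.
Coefficients: <v, e_1> = 6/sqrt(7), <v, e_2> = -22/sqrt(140), <v, e_3> = 28/sqrt(235).
Square and sum: Σ |<v, e_j>|^2 = 561/47.
Compute ||v||^2 = v·v = 15.
Deficit = 15 − 561/47 = 144/47 ≥ 0, confirming Bessel's inequality. (The deficit equals ||v − Σ <v,e_j> e_j||^2, the squared distance from v to span{e_j}.)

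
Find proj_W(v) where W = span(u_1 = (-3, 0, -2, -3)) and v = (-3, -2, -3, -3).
proj_W(v) = (-36/11, 0, -24/11, -36/11)

Set up U = [u_1 | ... | u_1] ∈ R^(4×1). The projector onto W = col(U) is P = U (U^T U)^(-1) U^T.
Compute U^T U =
  [22],
and U^T v = (24).
Solve U^T U · c = U^T v for the coefficients: c = (12/11). The projection is proj_W(v) = U c.
Check: (v - proj_W(v)) · u_1 = 0  (should be 0).
Result: proj_W(v) = (-36/11, 0, -24/11, -36/11).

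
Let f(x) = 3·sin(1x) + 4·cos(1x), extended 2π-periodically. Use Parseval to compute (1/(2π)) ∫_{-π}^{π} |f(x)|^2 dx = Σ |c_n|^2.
Σ |c_n|^2 = 25/2

Expand |f|^2 and use orthogonality of {sin(nx), cos(mx)} on [-π, π]:
  ∫_{-π}^{π} sin(nx)^2 dx = π, ∫ cos(mx)^2 dx = π, and cross terms integrate to 0.
So ∫_{-π}^{π} f(x)^2 dx = 3^2 · π + 4^2 · π = (9 + 16)π.
Divide by 2π: (9 + 16)/2 = 25/2.
By Parseval, this equals Σ |c_n|^2.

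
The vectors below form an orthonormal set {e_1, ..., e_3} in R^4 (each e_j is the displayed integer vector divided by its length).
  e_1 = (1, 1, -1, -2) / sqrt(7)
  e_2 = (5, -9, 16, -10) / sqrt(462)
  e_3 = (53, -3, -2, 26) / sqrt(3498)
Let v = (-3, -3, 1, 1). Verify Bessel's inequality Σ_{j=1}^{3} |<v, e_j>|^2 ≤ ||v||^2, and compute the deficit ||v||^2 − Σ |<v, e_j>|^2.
Σ |<v, e_j>|^2 = 891/53; ||v||^2 = 20; deficit = 169/53

Write each e_j = u_j / sqrt(<u_j, u_j>) where u_j is the displayed integer vector. Then <v, e_j> = <v, u_j> / sqrt(<u_j, u_j>), so |<v, e_j>|^2 = <v, u_j>^2 / <u_j, u_j>.
Coefficients: <v, e_1> = -9/sqrt(7), <v, e_2> = 18/sqrt(462), <v, e_3> = -126/sqrt(3498).
Square and sum: Σ |<v, e_j>|^2 = 891/53.
Compute ||v||^2 = v·v = 20.
Deficit = 20 − 891/53 = 169/53 ≥ 0, confirming Bessel's inequality. (The deficit equals ||v − Σ <v,e_j> e_j||^2, the squared distance from v to span{e_j}.)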